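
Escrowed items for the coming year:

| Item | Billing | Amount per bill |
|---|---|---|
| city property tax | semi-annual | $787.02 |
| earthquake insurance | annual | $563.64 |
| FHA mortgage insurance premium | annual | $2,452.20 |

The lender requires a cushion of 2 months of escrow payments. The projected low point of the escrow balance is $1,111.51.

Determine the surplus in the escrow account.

$346.53

City property tax: $787.02 × 2 = $1,574.04 annually
Earthquake insurance: $563.64 annually
FHA mortgage insurance premium: $2,452.20 annually
Total annual escrow = $1,574.04 + $563.64 + $2,452.20 = $4,589.88
Monthly escrow = $4,589.88 / 12 = $382.49
Required reserve = 2 × $382.49 = $764.98
Surplus = $1,111.51 − $764.98 = $346.53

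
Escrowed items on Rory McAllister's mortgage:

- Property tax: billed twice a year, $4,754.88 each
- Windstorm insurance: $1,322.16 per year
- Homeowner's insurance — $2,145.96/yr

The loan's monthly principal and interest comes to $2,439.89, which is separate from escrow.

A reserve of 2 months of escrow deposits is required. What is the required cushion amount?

$2,162.98

Property tax — $4,754.88 × 2 = $9,509.76 annually
Windstorm insurance — $1,322.16 annually
Homeowner's insurance — $2,145.96 annually
Total per year = $12,977.88
Per month = $12,977.88 ÷ 12 = $1,081.49
Required cushion = 2 × $1,081.49 = $2,162.98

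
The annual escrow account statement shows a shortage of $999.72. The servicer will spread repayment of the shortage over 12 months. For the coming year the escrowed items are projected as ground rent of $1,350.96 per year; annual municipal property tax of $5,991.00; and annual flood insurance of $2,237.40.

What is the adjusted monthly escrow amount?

Ground rent: $1,350.96/yr
Municipal property tax: $5,991.00/yr
Flood insurance: $2,237.40/yr
Yearly total = $1,350.96 + $5,991.00 + $2,237.40 = $9,579.36
Monthly = $9,579.36 / 12 = $798.28
Shortage per month = $999.72 / 12 = $83.31
Adjusted monthly = $798.28 + $83.31 = $881.59

$881.59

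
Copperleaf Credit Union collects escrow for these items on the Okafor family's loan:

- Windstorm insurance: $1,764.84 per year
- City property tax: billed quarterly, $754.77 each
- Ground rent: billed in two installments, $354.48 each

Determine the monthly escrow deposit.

Windstorm insurance: $1,764.84/yr
City property tax: $754.77 × 4 = $3,019.08/yr
Ground rent: $354.48 × 2 = $708.96/yr
Total per year = $5,492.88
Base monthly escrow = $5,492.88 ÷ 12 = $457.74

$457.74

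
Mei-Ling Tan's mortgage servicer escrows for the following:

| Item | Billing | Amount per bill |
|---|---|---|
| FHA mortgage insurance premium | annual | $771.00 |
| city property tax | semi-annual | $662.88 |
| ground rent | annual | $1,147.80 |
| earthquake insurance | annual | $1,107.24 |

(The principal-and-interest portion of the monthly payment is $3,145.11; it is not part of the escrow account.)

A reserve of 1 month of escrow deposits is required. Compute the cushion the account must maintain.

$362.65

FHA mortgage insurance premium — $771.00 annually
City property tax — $662.88 × 2 = $1,325.76 annually
Ground rent — $1,147.80 annually
Earthquake insurance — $1,107.24 annually
Total annual escrow = $4,351.80
Base monthly escrow = $4,351.80 ÷ 12 = $362.65
Required cushion = 1 × $362.65 = $362.65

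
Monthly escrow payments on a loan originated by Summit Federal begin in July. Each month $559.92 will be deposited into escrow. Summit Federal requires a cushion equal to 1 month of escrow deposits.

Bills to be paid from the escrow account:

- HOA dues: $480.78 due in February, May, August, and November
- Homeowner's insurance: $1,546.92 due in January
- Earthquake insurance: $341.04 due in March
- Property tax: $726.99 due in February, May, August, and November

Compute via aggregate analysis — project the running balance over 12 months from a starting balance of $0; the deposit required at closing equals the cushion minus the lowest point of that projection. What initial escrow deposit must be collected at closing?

Cushion = 1 × $559.92 = $559.92
Trial balance (start $0, +$559.92 each month, − disbursements):
  Jul: +$559.92 → $559.92
  Aug: +$559.92 − $1,207.77 → -$87.93
  Sep: +$559.92 → $471.99
  Oct: +$559.92 → $1,031.91
  Nov: +$559.92 − $1,207.77 → $384.06
  Dec: +$559.92 → $943.98
  Jan: +$559.92 − $1,546.92 → -$43.02
  Feb: +$559.92 − $1,207.77 → -$690.87
  Mar: +$559.92 − $341.04 → -$471.99
  Apr: +$559.92 → $87.93
  May: +$559.92 − $1,207.77 → -$559.92
  Jun: +$559.92 → $0.00
Lowest trial balance = -$690.87 (Feb)
Initial deposit = cushion − low point = $559.92 − (-$690.87) = $1,250.79

$1,250.79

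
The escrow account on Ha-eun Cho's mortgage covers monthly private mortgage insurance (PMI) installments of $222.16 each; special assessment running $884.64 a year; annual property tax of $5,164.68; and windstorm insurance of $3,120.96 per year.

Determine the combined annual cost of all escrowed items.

$11,836.20

Private mortgage insurance (PMI): $222.16 × 12 = $2,665.92 per year
Special assessment: $884.64 per year
Property tax: $5,164.68 per year
Windstorm insurance: $3,120.96 per year
Combined annual = $11,836.20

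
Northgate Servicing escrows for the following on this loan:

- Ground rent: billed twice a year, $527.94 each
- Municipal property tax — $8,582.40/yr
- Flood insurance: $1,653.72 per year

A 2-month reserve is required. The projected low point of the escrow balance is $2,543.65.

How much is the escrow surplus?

$661.65

Ground rent — $527.94 × 2 = $1,055.88 annually
Municipal property tax — $8,582.40 annually
Flood insurance — $1,653.72 annually
Combined annual = $1,055.88 + $8,582.40 + $1,653.72 = $11,292.00
Monthly = $11,292.00 ÷ 12 = $941.00
Required cushion = 2 × $941.00 = $1,882.00
Surplus = $2,543.65 − $1,882.00 = $661.65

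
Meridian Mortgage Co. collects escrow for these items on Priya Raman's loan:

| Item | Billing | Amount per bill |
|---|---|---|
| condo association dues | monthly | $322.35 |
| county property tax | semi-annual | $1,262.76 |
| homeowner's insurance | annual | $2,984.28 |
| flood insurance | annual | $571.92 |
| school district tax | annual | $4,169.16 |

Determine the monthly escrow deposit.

$1,176.59

Condo association dues: $322.35 × 12 = $3,868.20
County property tax: $1,262.76 × 2 = $2,525.52
Homeowner's insurance: $2,984.28
Flood insurance: $571.92
School district tax: $4,169.16
Combined annual = $14,119.08
Per month = $14,119.08 ÷ 12 = $1,176.59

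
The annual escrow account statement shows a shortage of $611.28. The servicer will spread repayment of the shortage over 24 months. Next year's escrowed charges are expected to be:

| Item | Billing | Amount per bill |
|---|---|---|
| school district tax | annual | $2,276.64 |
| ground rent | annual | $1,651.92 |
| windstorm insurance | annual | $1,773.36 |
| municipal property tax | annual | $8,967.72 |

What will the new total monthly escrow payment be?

$1,247.94

School district tax: $2,276.64/yr
Ground rent: $1,651.92/yr
Windstorm insurance: $1,773.36/yr
Municipal property tax: $8,967.72/yr
Yearly total = $14,669.64
Base monthly escrow = $14,669.64 / 12 = $1,222.47
Shortage per month = $611.28 ÷ 24 = $25.47
New monthly escrow = $1,222.47 + $25.47 = $1,247.94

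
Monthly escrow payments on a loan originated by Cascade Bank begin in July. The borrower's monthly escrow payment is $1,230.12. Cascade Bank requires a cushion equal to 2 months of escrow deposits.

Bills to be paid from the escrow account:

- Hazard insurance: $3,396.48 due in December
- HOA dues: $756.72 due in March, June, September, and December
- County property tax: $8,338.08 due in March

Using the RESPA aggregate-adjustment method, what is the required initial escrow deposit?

$5,393.88

Cushion = 2 × $1,230.12 = $2,460.24
Trial balance (start $0, +$1,230.12 each month, − disbursements):
  Jul: +$1,230.12 → $1,230.12
  Aug: +$1,230.12 → $2,460.24
  Sep: +$1,230.12 − $756.72 → $2,933.64
  Oct: +$1,230.12 → $4,163.76
  Nov: +$1,230.12 → $5,393.88
  Dec: +$1,230.12 − $4,153.20 → $2,470.80
  Jan: +$1,230.12 → $3,700.92
  Feb: +$1,230.12 → $4,931.04
  Mar: +$1,230.12 − $9,094.80 → -$2,933.64
  Apr: +$1,230.12 → -$1,703.52
  May: +$1,230.12 → -$473.40
  Jun: +$1,230.12 − $756.72 → $0.00
Lowest trial balance = -$2,933.64 (Mar)
Initial deposit = cushion − low point = $2,460.24 − (-$2,933.64) = $5,393.88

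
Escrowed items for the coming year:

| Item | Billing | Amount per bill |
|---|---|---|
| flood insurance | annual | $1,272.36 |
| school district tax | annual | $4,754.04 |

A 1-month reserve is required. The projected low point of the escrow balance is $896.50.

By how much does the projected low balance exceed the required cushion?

$394.30

Flood insurance: $1,272.36
School district tax: $4,754.04
Combined annual = $6,026.40
Monthly escrow = $6,026.40 / 12 = $502.20
Required reserve = 1 × $502.20 = $502.20
Excess over cushion: $896.50 − $502.20 = $394.30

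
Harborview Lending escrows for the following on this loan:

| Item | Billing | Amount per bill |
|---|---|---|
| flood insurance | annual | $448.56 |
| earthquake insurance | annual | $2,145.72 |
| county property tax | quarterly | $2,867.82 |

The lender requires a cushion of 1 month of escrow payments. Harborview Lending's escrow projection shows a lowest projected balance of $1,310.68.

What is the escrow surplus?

Flood insurance: $448.56 per year
Earthquake insurance: $2,145.72 per year
County property tax: $2,867.82 × 4 = $11,471.28 per year
Yearly total = $448.56 + $2,145.72 + $11,471.28 = $14,065.56
Per month = $14,065.56 ÷ 12 = $1,172.13
Cushion = 1 × $1,172.13 = $1,172.13
Excess over cushion: $1,310.68 − $1,172.13 = $138.55

$138.55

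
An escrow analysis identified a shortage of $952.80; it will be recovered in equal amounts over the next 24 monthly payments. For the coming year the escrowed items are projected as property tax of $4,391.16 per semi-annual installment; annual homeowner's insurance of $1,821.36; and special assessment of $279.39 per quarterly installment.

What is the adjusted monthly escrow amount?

$1,016.47

Property tax: $4,391.16 × 2 = $8,782.32 annually
Homeowner's insurance: $1,821.36 annually
Special assessment: $279.39 × 4 = $1,117.56 annually
Total annual escrow = $8,782.32 + $1,821.36 + $1,117.56 = $11,721.24
Monthly escrow = $11,721.24 ÷ 12 = $976.77
Shortage spread = $952.80 ÷ 24 = $39.70/mo
Adjusted monthly = $976.77 + $39.70 = $1,016.47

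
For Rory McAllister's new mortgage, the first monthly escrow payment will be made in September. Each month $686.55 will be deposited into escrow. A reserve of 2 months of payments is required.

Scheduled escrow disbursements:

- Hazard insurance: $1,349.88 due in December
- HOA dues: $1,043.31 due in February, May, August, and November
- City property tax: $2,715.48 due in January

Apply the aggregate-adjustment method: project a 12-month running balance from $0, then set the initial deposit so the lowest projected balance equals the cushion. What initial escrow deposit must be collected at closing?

Cushion = 2 × $686.55 = $1,373.10
Trial balance (start $0, +$686.55 each month, − disbursements):
  Sep: +$686.55 → $686.55
  Oct: +$686.55 → $1,373.10
  Nov: +$686.55 − $1,043.31 → $1,016.34
  Dec: +$686.55 − $1,349.88 → $353.01
  Jan: +$686.55 − $2,715.48 → -$1,675.92
  Feb: +$686.55 − $1,043.31 → -$2,032.68
  Mar: +$686.55 → -$1,346.13
  Apr: +$686.55 → -$659.58
  May: +$686.55 − $1,043.31 → -$1,016.34
  Jun: +$686.55 → -$329.79
  Jul: +$686.55 → $356.76
  Aug: +$686.55 − $1,043.31 → $0.00
Lowest trial balance = -$2,032.68 (Feb)
Initial deposit = cushion − low point = $1,373.10 − (-$2,032.68) = $3,405.78

$3,405.78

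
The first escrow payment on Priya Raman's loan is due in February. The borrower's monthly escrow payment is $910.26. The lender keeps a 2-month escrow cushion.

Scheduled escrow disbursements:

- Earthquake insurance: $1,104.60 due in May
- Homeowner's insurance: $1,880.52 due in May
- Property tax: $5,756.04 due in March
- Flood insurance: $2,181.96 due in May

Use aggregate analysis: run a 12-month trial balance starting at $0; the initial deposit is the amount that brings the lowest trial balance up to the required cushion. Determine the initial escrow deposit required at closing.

$9,102.60

Cushion = 2 × $910.26 = $1,820.52
Trial balance (start $0, +$910.26 each month, − disbursements):
  Feb: +$910.26 → $910.26
  Mar: +$910.26 − $5,756.04 → -$3,935.52
  Apr: +$910.26 → -$3,025.26
  May: +$910.26 − $5,167.08 → -$7,282.08
  Jun: +$910.26 → -$6,371.82
  Jul: +$910.26 → -$5,461.56
  Aug: +$910.26 → -$4,551.30
  Sep: +$910.26 → -$3,641.04
  Oct: +$910.26 → -$2,730.78
  Nov: +$910.26 → -$1,820.52
  Dec: +$910.26 → -$910.26
  Jan: +$910.26 → $0.00
Lowest trial balance = -$7,282.08 (May)
Initial deposit = cushion − low point = $1,820.52 − (-$7,282.08) = $9,102.60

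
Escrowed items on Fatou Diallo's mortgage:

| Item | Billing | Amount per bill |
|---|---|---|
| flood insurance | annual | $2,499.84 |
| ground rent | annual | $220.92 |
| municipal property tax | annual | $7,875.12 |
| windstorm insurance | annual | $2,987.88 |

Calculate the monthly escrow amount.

Flood insurance — $2,499.84 annually
Ground rent — $220.92 annually
Municipal property tax — $7,875.12 annually
Windstorm insurance — $2,987.88 annually
Annual escrow total = $2,499.84 + $220.92 + $7,875.12 + $2,987.88 = $13,583.76
Monthly escrow = $13,583.76 ÷ 12 = $1,131.98

$1,131.98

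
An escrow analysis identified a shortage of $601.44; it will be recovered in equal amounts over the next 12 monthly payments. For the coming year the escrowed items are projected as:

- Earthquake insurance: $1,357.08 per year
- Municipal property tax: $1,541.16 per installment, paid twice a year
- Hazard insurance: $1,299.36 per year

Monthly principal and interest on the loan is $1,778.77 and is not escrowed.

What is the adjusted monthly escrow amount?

Earthquake insurance: $1,357.08 annually
Municipal property tax: $1,541.16 × 2 = $3,082.32 annually
Hazard insurance: $1,299.36 annually
Combined annual = $5,738.76
Monthly = $5,738.76 ÷ 12 = $478.23
Shortage per month = $601.44 / 12 = $50.12
New monthly escrow = $478.23 + $50.12 = $528.35

$528.35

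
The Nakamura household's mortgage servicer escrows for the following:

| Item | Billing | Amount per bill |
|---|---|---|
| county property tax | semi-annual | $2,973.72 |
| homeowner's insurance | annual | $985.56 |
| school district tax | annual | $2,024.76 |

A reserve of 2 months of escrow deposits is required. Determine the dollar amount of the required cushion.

County property tax: $2,973.72 × 2 = $5,947.44 per year
Homeowner's insurance: $985.56 per year
School district tax: $2,024.76 per year
Annual escrow total = $5,947.44 + $985.56 + $2,024.76 = $8,957.76
Monthly = $8,957.76 / 12 = $746.48
Required cushion = 2 × $746.48 = $1,492.96

$1,492.96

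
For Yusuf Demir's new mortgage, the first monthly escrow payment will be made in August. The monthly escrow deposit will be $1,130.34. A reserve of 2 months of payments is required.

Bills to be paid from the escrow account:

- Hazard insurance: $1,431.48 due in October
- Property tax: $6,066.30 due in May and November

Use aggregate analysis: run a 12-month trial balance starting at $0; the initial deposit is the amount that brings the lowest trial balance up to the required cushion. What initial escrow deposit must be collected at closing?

Cushion = 2 × $1,130.34 = $2,260.68
Trial balance (start $0, +$1,130.34 each month, − disbursements):
  Aug: +$1,130.34 → $1,130.34
  Sep: +$1,130.34 → $2,260.68
  Oct: +$1,130.34 − $1,431.48 → $1,959.54
  Nov: +$1,130.34 − $6,066.30 → -$2,976.42
  Dec: +$1,130.34 → -$1,846.08
  Jan: +$1,130.34 → -$715.74
  Feb: +$1,130.34 → $414.60
  Mar: +$1,130.34 → $1,544.94
  Apr: +$1,130.34 → $2,675.28
  May: +$1,130.34 − $6,066.30 → -$2,260.68
  Jun: +$1,130.34 → -$1,130.34
  Jul: +$1,130.34 → $0.00
Lowest trial balance = -$2,976.42 (Nov)
Initial deposit = cushion − low point = $2,260.68 − (-$2,976.42) = $5,237.10

$5,237.10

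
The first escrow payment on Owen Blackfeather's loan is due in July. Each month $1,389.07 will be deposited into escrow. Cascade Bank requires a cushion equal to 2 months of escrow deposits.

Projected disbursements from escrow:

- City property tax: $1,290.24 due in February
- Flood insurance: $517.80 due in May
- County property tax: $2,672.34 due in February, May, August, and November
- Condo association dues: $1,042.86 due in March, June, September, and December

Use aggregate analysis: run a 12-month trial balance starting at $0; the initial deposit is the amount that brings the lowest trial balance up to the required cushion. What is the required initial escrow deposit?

$3,124.35

Cushion = 2 × $1,389.07 = $2,778.14
Trial balance (start $0, +$1,389.07 each month, − disbursements):
  Jul: +$1,389.07 → $1,389.07
  Aug: +$1,389.07 − $2,672.34 → $105.80
  Sep: +$1,389.07 − $1,042.86 → $452.01
  Oct: +$1,389.07 → $1,841.08
  Nov: +$1,389.07 − $2,672.34 → $557.81
  Dec: +$1,389.07 − $1,042.86 → $904.02
  Jan: +$1,389.07 → $2,293.09
  Feb: +$1,389.07 − $3,962.58 → -$280.42
  Mar: +$1,389.07 − $1,042.86 → $65.79
  Apr: +$1,389.07 → $1,454.86
  May: +$1,389.07 − $3,190.14 → -$346.21
  Jun: +$1,389.07 − $1,042.86 → $0.00
Lowest trial balance = -$346.21 (May)
Initial deposit = cushion − low point = $2,778.14 − (-$346.21) = $3,124.35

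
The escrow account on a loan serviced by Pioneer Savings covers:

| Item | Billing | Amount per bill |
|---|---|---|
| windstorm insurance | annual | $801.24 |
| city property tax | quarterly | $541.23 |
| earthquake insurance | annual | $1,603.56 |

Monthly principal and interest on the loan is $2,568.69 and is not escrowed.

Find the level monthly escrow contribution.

Windstorm insurance — $801.24
City property tax — $541.23 × 4 = $2,164.92
Earthquake insurance — $1,603.56
Annual escrow total = $4,569.72
Monthly = $4,569.72 ÷ 12 = $380.81

$380.81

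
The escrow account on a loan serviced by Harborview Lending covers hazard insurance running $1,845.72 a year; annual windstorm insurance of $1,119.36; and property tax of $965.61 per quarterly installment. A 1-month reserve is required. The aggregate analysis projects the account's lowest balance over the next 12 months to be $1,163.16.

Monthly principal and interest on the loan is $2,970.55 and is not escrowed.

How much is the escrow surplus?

Hazard insurance = $1,845.72 annually
Windstorm insurance = $1,119.36 annually
Property tax = $965.61 × 4 = $3,862.44 annually
Annual escrow total = $6,827.52
Monthly escrow = $6,827.52 / 12 = $568.96
Cushion = 1 × $568.96 = $568.96
Surplus = $1,163.16 − $568.96 = $594.20

$594.20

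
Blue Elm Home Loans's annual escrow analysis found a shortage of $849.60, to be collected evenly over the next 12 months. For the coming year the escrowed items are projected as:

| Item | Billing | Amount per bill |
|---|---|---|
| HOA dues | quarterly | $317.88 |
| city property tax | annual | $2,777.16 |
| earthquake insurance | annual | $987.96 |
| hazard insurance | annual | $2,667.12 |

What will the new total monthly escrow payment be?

$712.78

HOA dues = $317.88 × 4 = $1,271.52 annually
City property tax = $2,777.16 annually
Earthquake insurance = $987.96 annually
Hazard insurance = $2,667.12 annually
Total per year = $1,271.52 + $2,777.16 + $987.96 + $2,667.12 = $7,703.76
Per month = $7,703.76 / 12 = $641.98
Shortage spread = $849.60 / 12 = $70.80/mo
New monthly escrow = $641.98 + $70.80 = $712.78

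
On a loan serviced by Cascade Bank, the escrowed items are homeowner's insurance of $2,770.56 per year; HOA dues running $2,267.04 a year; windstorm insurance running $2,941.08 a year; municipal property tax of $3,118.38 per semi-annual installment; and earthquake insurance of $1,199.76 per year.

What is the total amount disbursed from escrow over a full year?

$15,415.20

Homeowner's insurance — $2,770.56 annually
HOA dues — $2,267.04 annually
Windstorm insurance — $2,941.08 annually
Municipal property tax — $3,118.38 × 2 = $6,236.76 annually
Earthquake insurance — $1,199.76 annually
Yearly total = $2,770.56 + $2,267.04 + $2,941.08 + $6,236.76 + $1,199.76 = $15,415.20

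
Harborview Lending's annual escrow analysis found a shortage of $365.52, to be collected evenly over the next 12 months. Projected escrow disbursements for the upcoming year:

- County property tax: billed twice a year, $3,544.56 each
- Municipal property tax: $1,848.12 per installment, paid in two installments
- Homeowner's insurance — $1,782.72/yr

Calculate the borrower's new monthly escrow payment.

County property tax: $3,544.56 × 2 = $7,089.12 per year
Municipal property tax: $1,848.12 × 2 = $3,696.24 per year
Homeowner's insurance: $1,782.72 per year
Total per year = $12,568.08
Per month = $12,568.08 ÷ 12 = $1,047.34
Monthly shortage recovery: $365.52 ÷ 12 = $30.46
Adjusted monthly = $1,047.34 + $30.46 = $1,077.80

$1,077.80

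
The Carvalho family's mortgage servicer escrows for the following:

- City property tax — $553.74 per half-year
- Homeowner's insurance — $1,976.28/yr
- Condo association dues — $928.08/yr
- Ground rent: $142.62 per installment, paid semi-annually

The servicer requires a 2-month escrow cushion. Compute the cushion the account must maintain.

$716.18

City property tax — $553.74 × 2 = $1,107.48 annually
Homeowner's insurance — $1,976.28 annually
Condo association dues — $928.08 annually
Ground rent — $142.62 × 2 = $285.24 annually
Yearly total = $1,107.48 + $1,976.28 + $928.08 + $285.24 = $4,297.08
Monthly escrow = $4,297.08 ÷ 12 = $358.09
Reserve = 2 × $358.09 = $716.18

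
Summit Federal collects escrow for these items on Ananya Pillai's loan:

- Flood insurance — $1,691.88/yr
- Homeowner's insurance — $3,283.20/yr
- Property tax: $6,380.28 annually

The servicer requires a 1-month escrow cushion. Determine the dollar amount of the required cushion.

$946.28

Flood insurance: $1,691.88
Homeowner's insurance: $3,283.20
Property tax: $6,380.28
Annual escrow total = $1,691.88 + $3,283.20 + $6,380.28 = $11,355.36
Monthly = $11,355.36 ÷ 12 = $946.28
Reserve = 1 × $946.28 = $946.28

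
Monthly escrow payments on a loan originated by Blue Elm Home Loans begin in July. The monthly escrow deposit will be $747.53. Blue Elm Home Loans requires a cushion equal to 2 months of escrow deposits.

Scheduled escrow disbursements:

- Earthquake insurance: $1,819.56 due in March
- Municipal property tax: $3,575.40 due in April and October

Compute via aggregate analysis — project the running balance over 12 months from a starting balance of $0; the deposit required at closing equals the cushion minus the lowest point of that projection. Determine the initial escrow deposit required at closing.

Cushion = 2 × $747.53 = $1,495.06
Trial balance (start $0, +$747.53 each month, − disbursements):
  Jul: +$747.53 → $747.53
  Aug: +$747.53 → $1,495.06
  Sep: +$747.53 → $2,242.59
  Oct: +$747.53 − $3,575.40 → -$585.28
  Nov: +$747.53 → $162.25
  Dec: +$747.53 → $909.78
  Jan: +$747.53 → $1,657.31
  Feb: +$747.53 → $2,404.84
  Mar: +$747.53 − $1,819.56 → $1,332.81
  Apr: +$747.53 − $3,575.40 → -$1,495.06
  May: +$747.53 → -$747.53
  Jun: +$747.53 → $0.00
Lowest trial balance = -$1,495.06 (Apr)
Initial deposit = cushion − low point = $1,495.06 − (-$1,495.06) = $2,990.12

$2,990.12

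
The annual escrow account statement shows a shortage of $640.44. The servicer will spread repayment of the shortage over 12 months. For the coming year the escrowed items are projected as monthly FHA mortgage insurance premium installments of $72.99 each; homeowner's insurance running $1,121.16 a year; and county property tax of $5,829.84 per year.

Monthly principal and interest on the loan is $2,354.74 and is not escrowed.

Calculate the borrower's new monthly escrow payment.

FHA mortgage insurance premium: $72.99 × 12 = $875.88
Homeowner's insurance: $1,121.16
County property tax: $5,829.84
Yearly total = $7,826.88
Monthly = $7,826.88 / 12 = $652.24
Shortage spread = $640.44 / 12 = $53.37/mo
Adjusted monthly = $652.24 + $53.37 = $705.61

$705.61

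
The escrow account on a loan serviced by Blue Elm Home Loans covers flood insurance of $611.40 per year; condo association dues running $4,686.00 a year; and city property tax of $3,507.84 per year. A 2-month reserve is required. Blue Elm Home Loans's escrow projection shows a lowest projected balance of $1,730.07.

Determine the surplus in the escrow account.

Flood insurance: $611.40
Condo association dues: $4,686.00
City property tax: $3,507.84
Total annual escrow = $8,805.24
Monthly escrow = $8,805.24 ÷ 12 = $733.77
Required cushion = 2 × $733.77 = $1,467.54
Surplus = $1,730.07 − $1,467.54 = $262.53

$262.53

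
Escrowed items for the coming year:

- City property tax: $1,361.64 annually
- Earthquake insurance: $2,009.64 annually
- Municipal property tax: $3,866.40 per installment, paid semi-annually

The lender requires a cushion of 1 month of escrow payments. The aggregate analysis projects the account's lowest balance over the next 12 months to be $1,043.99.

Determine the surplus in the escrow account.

$118.65

City property tax — $1,361.64 annually
Earthquake insurance — $2,009.64 annually
Municipal property tax — $3,866.40 × 2 = $7,732.80 annually
Total per year = $1,361.64 + $2,009.64 + $7,732.80 = $11,104.08
Monthly = $11,104.08 / 12 = $925.34
Required cushion = 1 × $925.34 = $925.34
Excess over cushion: $1,043.99 − $925.34 = $118.65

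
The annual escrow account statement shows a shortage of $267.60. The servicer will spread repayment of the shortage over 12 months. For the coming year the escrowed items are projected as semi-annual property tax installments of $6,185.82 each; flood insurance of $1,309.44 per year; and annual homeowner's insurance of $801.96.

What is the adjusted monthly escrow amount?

Property tax = $6,185.82 × 2 = $12,371.64/yr
Flood insurance = $1,309.44/yr
Homeowner's insurance = $801.96/yr
Total per year = $12,371.64 + $1,309.44 + $801.96 = $14,483.04
Per month = $14,483.04 ÷ 12 = $1,206.92
Shortage per month = $267.60 ÷ 12 = $22.30
Adjusted monthly = $1,206.92 + $22.30 = $1,229.22

$1,229.22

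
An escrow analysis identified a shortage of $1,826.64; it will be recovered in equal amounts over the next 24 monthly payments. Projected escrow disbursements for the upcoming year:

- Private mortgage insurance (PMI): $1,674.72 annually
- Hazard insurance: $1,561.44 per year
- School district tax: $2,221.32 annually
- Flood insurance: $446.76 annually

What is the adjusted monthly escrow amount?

Private mortgage insurance (PMI): $1,674.72
Hazard insurance: $1,561.44
School district tax: $2,221.32
Flood insurance: $446.76
Total per year = $1,674.72 + $1,561.44 + $2,221.32 + $446.76 = $5,904.24
Per month = $5,904.24 / 12 = $492.02
Shortage spread = $1,826.64 / 24 = $76.11/mo
New monthly escrow = $492.02 + $76.11 = $568.13

$568.13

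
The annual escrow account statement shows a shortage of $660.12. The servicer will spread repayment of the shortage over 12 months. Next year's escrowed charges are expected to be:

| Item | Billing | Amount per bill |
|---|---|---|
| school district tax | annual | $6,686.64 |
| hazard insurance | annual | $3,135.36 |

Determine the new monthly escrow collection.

School district tax = $6,686.64/yr
Hazard insurance = $3,135.36/yr
Annual escrow total = $9,822.00
Monthly = $9,822.00 / 12 = $818.50
Monthly shortage recovery: $660.12 ÷ 12 = $55.01
New monthly escrow = $818.50 + $55.01 = $873.51

$873.51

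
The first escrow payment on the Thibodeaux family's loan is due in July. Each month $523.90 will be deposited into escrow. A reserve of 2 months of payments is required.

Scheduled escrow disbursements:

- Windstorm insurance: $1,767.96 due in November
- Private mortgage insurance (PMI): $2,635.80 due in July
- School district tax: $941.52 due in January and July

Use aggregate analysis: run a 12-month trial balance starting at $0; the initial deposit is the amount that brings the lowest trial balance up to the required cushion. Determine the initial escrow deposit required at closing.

$4,101.22

Cushion = 2 × $523.90 = $1,047.80
Trial balance (start $0, +$523.90 each month, − disbursements):
  Jul: +$523.90 − $3,577.32 → -$3,053.42
  Aug: +$523.90 → -$2,529.52
  Sep: +$523.90 → -$2,005.62
  Oct: +$523.90 → -$1,481.72
  Nov: +$523.90 − $1,767.96 → -$2,725.78
  Dec: +$523.90 → -$2,201.88
  Jan: +$523.90 − $941.52 → -$2,619.50
  Feb: +$523.90 → -$2,095.60
  Mar: +$523.90 → -$1,571.70
  Apr: +$523.90 → -$1,047.80
  May: +$523.90 → -$523.90
  Jun: +$523.90 → $0.00
Lowest trial balance = -$3,053.42 (Jul)
Initial deposit = cushion − low point = $1,047.80 − (-$3,053.42) = $4,101.22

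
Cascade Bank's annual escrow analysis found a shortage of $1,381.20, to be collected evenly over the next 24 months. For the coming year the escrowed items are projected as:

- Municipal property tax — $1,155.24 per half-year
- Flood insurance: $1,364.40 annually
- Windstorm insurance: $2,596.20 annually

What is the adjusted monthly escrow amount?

Municipal property tax = $1,155.24 × 2 = $2,310.48/yr
Flood insurance = $1,364.40/yr
Windstorm insurance = $2,596.20/yr
Annual escrow total = $6,271.08
Monthly = $6,271.08 ÷ 12 = $522.59
Shortage per month = $1,381.20 / 24 = $57.55
New monthly escrow = $522.59 + $57.55 = $580.14

$580.14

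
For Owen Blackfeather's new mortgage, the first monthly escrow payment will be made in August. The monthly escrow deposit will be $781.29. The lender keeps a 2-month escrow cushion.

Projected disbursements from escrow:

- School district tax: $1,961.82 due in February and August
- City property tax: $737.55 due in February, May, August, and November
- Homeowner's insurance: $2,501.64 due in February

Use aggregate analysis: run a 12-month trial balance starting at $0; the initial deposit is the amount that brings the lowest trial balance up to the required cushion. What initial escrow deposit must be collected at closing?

Cushion = 2 × $781.29 = $1,562.58
Trial balance (start $0, +$781.29 each month, − disbursements):
  Aug: +$781.29 − $2,699.37 → -$1,918.08
  Sep: +$781.29 → -$1,136.79
  Oct: +$781.29 → -$355.50
  Nov: +$781.29 − $737.55 → -$311.76
  Dec: +$781.29 → $469.53
  Jan: +$781.29 → $1,250.82
  Feb: +$781.29 − $5,201.01 → -$3,168.90
  Mar: +$781.29 → -$2,387.61
  Apr: +$781.29 → -$1,606.32
  May: +$781.29 − $737.55 → -$1,562.58
  Jun: +$781.29 → -$781.29
  Jul: +$781.29 → $0.00
Lowest trial balance = -$3,168.90 (Feb)
Initial deposit = cushion − low point = $1,562.58 − (-$3,168.90) = $4,731.48

$4,731.48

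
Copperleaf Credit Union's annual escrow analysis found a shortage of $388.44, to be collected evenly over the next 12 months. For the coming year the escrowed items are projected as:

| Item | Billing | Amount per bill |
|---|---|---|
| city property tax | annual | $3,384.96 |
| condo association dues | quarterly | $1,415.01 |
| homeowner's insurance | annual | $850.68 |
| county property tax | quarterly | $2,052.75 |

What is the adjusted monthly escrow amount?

City property tax — $3,384.96 per year
Condo association dues — $1,415.01 × 4 = $5,660.04 per year
Homeowner's insurance — $850.68 per year
County property tax — $2,052.75 × 4 = $8,211.00 per year
Combined annual = $18,106.68
Base monthly escrow = $18,106.68 ÷ 12 = $1,508.89
Shortage spread = $388.44 / 12 = $32.37/mo
New monthly escrow = $1,508.89 + $32.37 = $1,541.26

$1,541.26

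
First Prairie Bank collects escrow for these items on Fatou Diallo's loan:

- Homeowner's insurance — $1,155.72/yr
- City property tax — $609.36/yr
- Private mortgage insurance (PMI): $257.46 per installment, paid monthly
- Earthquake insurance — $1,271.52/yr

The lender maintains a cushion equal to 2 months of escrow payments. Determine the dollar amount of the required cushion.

$1,021.02

Homeowner's insurance: $1,155.72 annually
City property tax: $609.36 annually
Private mortgage insurance (PMI): $257.46 × 12 = $3,089.52 annually
Earthquake insurance: $1,271.52 annually
Total annual escrow = $1,155.72 + $609.36 + $3,089.52 + $1,271.52 = $6,126.12
Base monthly escrow = $6,126.12 / 12 = $510.51
Required cushion = 2 × $510.51 = $1,021.02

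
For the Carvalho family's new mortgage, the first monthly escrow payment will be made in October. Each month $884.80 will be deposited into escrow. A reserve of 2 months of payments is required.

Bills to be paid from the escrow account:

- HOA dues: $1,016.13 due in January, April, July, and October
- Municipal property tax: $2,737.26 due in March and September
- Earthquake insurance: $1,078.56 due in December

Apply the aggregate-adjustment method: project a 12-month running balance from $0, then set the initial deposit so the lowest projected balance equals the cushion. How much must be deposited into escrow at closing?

Cushion = 2 × $884.80 = $1,769.60
Trial balance (start $0, +$884.80 each month, − disbursements):
  Oct: +$884.80 − $1,016.13 → -$131.33
  Nov: +$884.80 → $753.47
  Dec: +$884.80 − $1,078.56 → $559.71
  Jan: +$884.80 − $1,016.13 → $428.38
  Feb: +$884.80 → $1,313.18
  Mar: +$884.80 − $2,737.26 → -$539.28
  Apr: +$884.80 − $1,016.13 → -$670.61
  May: +$884.80 → $214.19
  Jun: +$884.80 → $1,098.99
  Jul: +$884.80 − $1,016.13 → $967.66
  Aug: +$884.80 → $1,852.46
  Sep: +$884.80 − $2,737.26 → $0.00
Lowest trial balance = -$670.61 (Apr)
Initial deposit = cushion − low point = $1,769.60 − (-$670.61) = $2,440.21

$2,440.21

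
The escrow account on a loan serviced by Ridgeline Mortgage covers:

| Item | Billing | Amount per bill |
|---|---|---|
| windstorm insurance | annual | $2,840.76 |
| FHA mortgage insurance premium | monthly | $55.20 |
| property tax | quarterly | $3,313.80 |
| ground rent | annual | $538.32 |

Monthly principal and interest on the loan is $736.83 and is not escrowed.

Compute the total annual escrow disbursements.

$17,296.68

Windstorm insurance: $2,840.76/yr
FHA mortgage insurance premium: $55.20 × 12 = $662.40/yr
Property tax: $3,313.80 × 4 = $13,255.20/yr
Ground rent: $538.32/yr
Total annual escrow = $2,840.76 + $662.40 + $13,255.20 + $538.32 = $17,296.68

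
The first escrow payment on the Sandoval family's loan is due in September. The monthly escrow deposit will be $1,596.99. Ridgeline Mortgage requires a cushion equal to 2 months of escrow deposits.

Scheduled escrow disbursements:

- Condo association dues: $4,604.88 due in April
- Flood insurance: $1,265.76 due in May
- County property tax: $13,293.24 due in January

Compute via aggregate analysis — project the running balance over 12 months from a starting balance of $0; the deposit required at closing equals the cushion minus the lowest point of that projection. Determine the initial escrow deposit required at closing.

$8,502.27

Cushion = 2 × $1,596.99 = $3,193.98
Trial balance (start $0, +$1,596.99 each month, − disbursements):
  Sep: +$1,596.99 → $1,596.99
  Oct: +$1,596.99 → $3,193.98
  Nov: +$1,596.99 → $4,790.97
  Dec: +$1,596.99 → $6,387.96
  Jan: +$1,596.99 − $13,293.24 → -$5,308.29
  Feb: +$1,596.99 → -$3,711.30
  Mar: +$1,596.99 → -$2,114.31
  Apr: +$1,596.99 − $4,604.88 → -$5,122.20
  May: +$1,596.99 − $1,265.76 → -$4,790.97
  Jun: +$1,596.99 → -$3,193.98
  Jul: +$1,596.99 → -$1,596.99
  Aug: +$1,596.99 → $0.00
Lowest trial balance = -$5,308.29 (Jan)
Initial deposit = cushion − low point = $3,193.98 − (-$5,308.29) = $8,502.27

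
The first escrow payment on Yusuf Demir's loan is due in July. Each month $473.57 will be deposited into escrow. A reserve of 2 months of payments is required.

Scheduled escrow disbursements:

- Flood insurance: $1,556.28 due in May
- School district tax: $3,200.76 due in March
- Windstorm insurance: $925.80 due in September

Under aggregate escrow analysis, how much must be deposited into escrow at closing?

Cushion = 2 × $473.57 = $947.14
Trial balance (start $0, +$473.57 each month, − disbursements):
  Jul: +$473.57 → $473.57
  Aug: +$473.57 → $947.14
  Sep: +$473.57 − $925.80 → $494.91
  Oct: +$473.57 → $968.48
  Nov: +$473.57 → $1,442.05
  Dec: +$473.57 → $1,915.62
  Jan: +$473.57 → $2,389.19
  Feb: +$473.57 → $2,862.76
  Mar: +$473.57 − $3,200.76 → $135.57
  Apr: +$473.57 → $609.14
  May: +$473.57 − $1,556.28 → -$473.57
  Jun: +$473.57 → $0.00
Lowest trial balance = -$473.57 (May)
Initial deposit = cushion − low point = $947.14 − (-$473.57) = $1,420.71

$1,420.71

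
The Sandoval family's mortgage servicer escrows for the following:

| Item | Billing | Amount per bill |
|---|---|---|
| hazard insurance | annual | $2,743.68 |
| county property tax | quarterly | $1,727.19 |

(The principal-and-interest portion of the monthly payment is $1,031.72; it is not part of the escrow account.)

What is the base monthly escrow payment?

Hazard insurance: $2,743.68
County property tax: $1,727.19 × 4 = $6,908.76
Annual escrow total = $9,652.44
Per month = $9,652.44 / 12 = $804.37

$804.37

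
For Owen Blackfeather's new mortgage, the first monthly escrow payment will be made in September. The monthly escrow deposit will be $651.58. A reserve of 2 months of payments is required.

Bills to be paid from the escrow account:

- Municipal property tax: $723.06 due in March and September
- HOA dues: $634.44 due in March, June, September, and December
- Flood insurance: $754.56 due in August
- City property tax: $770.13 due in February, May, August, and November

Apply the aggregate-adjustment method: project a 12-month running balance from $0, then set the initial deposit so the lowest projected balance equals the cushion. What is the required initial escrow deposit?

Cushion = 2 × $651.58 = $1,303.16
Trial balance (start $0, +$651.58 each month, − disbursements):
  Sep: +$651.58 − $1,357.50 → -$705.92
  Oct: +$651.58 → -$54.34
  Nov: +$651.58 − $770.13 → -$172.89
  Dec: +$651.58 − $634.44 → -$155.75
  Jan: +$651.58 → $495.83
  Feb: +$651.58 − $770.13 → $377.28
  Mar: +$651.58 − $1,357.50 → -$328.64
  Apr: +$651.58 → $322.94
  May: +$651.58 − $770.13 → $204.39
  Jun: +$651.58 − $634.44 → $221.53
  Jul: +$651.58 → $873.11
  Aug: +$651.58 − $1,524.69 → $0.00
Lowest trial balance = -$705.92 (Sep)
Initial deposit = cushion − low point = $1,303.16 − (-$705.92) = $2,009.08

$2,009.08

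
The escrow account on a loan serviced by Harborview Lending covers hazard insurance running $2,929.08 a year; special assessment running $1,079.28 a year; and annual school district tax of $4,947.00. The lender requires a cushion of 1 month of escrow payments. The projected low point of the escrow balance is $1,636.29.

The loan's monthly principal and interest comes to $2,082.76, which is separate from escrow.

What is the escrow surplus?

Hazard insurance: $2,929.08 annually
Special assessment: $1,079.28 annually
School district tax: $4,947.00 annually
Total annual escrow = $2,929.08 + $1,079.28 + $4,947.00 = $8,955.36
Monthly escrow = $8,955.36 ÷ 12 = $746.28
Required reserve = 1 × $746.28 = $746.28
Excess over cushion: $1,636.29 − $746.28 = $890.01

$890.01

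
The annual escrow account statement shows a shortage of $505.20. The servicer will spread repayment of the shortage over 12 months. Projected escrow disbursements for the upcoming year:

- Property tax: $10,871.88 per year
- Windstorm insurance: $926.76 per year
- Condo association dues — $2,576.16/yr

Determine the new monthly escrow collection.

Property tax — $10,871.88 per year
Windstorm insurance — $926.76 per year
Condo association dues — $2,576.16 per year
Total per year = $14,374.80
Base monthly escrow = $14,374.80 / 12 = $1,197.90
Shortage spread = $505.20 / 12 = $42.10/mo
New monthly escrow = $1,197.90 + $42.10 = $1,240.00

$1,240.00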